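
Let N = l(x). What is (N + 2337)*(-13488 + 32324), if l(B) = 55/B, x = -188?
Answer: 2068668409/47 ≈ 4.4014e+7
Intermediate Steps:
N = -55/188 (N = 55/(-188) = 55*(-1/188) = -55/188 ≈ -0.29255)
(N + 2337)*(-13488 + 32324) = (-55/188 + 2337)*(-13488 + 32324) = (439301/188)*18836 = 2068668409/47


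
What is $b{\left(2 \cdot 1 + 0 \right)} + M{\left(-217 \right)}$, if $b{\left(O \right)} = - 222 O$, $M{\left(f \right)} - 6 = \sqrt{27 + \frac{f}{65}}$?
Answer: $-438 + \frac{\sqrt{99970}}{65} \approx -433.14$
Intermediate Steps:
$M{\left(f \right)} = 6 + \sqrt{27 + \frac{f}{65}}$
$b{\left(2 \cdot 1 + 0 \right)} + M{\left(-217 \right)} = - 222 \left(2 \cdot 1 + 0\right) + \left(6 + \frac{\sqrt{114075 + 65 \left(-217\right)}}{65}\right) = - 222 \left(2 + 0\right) + \left(6 + \frac{\sqrt{114075 - 14105}}{65}\right) = \left(-222\right) 2 + \left(6 + \frac{\sqrt{99970}}{65}\right) = -444 + \left(6 + \frac{\sqrt{99970}}{65}\right) = -438 + \frac{\sqrt{99970}}{65}$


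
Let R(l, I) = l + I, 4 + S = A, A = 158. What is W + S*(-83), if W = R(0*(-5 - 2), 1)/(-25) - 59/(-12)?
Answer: -3833137/300 ≈ -12777.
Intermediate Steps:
S = 154 (S = -4 + 158 = 154)
R(l, I) = I + l
W = 1463/300 (W = (1 + 0*(-5 - 2))/(-25) - 59/(-12) = (1 + 0*(-7))*(-1/25) - 59*(-1/12) = (1 + 0)*(-1/25) + 59/12 = 1*(-1/25) + 59/12 = -1/25 + 59/12 = 1463/300 ≈ 4.8767)
W + S*(-83) = 1463/300 + 154*(-83) = 1463/300 - 12782 = -3833137/300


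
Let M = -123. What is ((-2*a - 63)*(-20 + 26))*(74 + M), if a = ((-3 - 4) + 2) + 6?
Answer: 19110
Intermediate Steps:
a = 1 (a = (-7 + 2) + 6 = -5 + 6 = 1)
((-2*a - 63)*(-20 + 26))*(74 + M) = ((-2*1 - 63)*(-20 + 26))*(74 - 123) = ((-2 - 63)*6)*(-49) = -65*6*(-49) = -390*(-49) = 19110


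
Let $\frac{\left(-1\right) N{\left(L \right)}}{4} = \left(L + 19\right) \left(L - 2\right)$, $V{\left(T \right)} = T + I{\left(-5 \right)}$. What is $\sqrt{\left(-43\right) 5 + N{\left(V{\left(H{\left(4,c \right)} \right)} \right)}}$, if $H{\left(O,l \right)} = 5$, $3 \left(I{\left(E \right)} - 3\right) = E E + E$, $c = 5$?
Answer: $\frac{i \sqrt{17287}}{3} \approx 43.827 i$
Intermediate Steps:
$I{\left(E \right)} = 3 + \frac{E}{3} + \frac{E^{2}}{3}$ ($I{\left(E \right)} = 3 + \frac{E E + E}{3} = 3 + \frac{E^{2} + E}{3} = 3 + \frac{E + E^{2}}{3} = 3 + \left(\frac{E}{3} + \frac{E^{2}}{3}\right) = 3 + \frac{E}{3} + \frac{E^{2}}{3}$)
$V{\left(T \right)} = \frac{29}{3} + T$ ($V{\left(T \right)} = T + \left(3 + \frac{1}{3} \left(-5\right) + \frac{\left(-5\right)^{2}}{3}\right) = T + \left(3 - \frac{5}{3} + \frac{1}{3} \cdot 25\right) = T + \left(3 - \frac{5}{3} + \frac{25}{3}\right) = T + \frac{29}{3} = \frac{29}{3} + T$)
$N{\left(L \right)} = - 4 \left(-2 + L\right) \left(19 + L\right)$ ($N{\left(L \right)} = - 4 \left(L + 19\right) \left(L - 2\right) = - 4 \left(19 + L\right) \left(-2 + L\right) = - 4 \left(-2 + L\right) \left(19 + L\right)$)
$\sqrt{\left(-43\right) 5 + N{\left(V{\left(H{\left(4,c \right)} \right)} \right)}} = \sqrt{\left(-43\right) 5 - \left(-152 + 4 \left(\frac{29}{3} + 5\right)^{2} + 68 \left(\frac{29}{3} + 5\right)\right)} = \sqrt{-215 - \left(\frac{2536}{3} + \frac{7744}{9}\right)} = \sqrt{-215 - \frac{15352}{9}} = \sqrt{- \frac{17287}{9}} = \frac{i \sqrt{17287}}{3}$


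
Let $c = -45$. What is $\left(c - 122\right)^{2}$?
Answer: $27889$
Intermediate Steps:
$\left(c - 122\right)^{2} = \left(-45 - 122\right)^{2} = \left(-167\right)^{2} = 27889$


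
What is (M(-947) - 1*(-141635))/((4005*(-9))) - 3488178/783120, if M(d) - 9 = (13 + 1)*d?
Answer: -7542434011/940918680 ≈ -8.0160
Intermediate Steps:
M(d) = 9 + 14*d (M(d) = 9 + (13 + 1)*d = 9 + 14*d)
(M(-947) - 1*(-141635))/((4005*(-9))) - 3488178/783120 = ((9 + 14*(-947)) - 1*(-141635))/((4005*(-9))) - 3488178/783120 = ((9 - 13258) + 141635)/(-36045) - 3488178*1/783120 = (-13249 + 141635)*(-1/36045) - 581363/130520 = 128386*(-1/36045) - 581363/130520 = -128386/36045 - 581363/130520 = -7542434011/940918680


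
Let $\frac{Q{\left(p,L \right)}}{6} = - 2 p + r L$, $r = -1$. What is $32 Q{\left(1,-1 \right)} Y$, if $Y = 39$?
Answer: $-7488$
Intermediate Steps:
$Q{\left(p,L \right)} = - 12 p - 6 L$ ($Q{\left(p,L \right)} = 6 \left(- 2 p - L\right) = 6 \left(- L - 2 p\right) = - 12 p - 6 L$)
$32 Q{\left(1,-1 \right)} Y = 32 \left(\left(-12\right) 1 - -6\right) 39 = 32 \left(-12 + 6\right) 39 = 32 \left(-6\right) 39 = \left(-192\right) 39 = -7488$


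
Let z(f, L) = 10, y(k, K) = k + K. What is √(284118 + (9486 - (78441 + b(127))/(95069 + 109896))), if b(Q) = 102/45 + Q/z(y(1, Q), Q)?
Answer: √444041249815356918/1229790 ≈ 541.85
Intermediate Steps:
y(k, K) = K + k
b(Q) = 34/15 + Q/10 (b(Q) = 102/45 + Q/10 = 102*(1/45) + Q*(⅒) = 34/15 + Q/10)
√(284118 + (9486 - (78441 + b(127))/(95069 + 109896))) = √(284118 + (9486 - (78441 + (34/15 + (⅒)*127))/(95069 + 109896))) = √(284118 + (9486 - (78441 + (34/15 + 127/10))/204965)) = √(284118 + (9486 - (78441 + 449/30)/204965)) = √(284118 + (9486 - 2353679/(30*204965))) = √(284118 + (9486 - 1*2353679/6148950)) = √(284118 + (9486 - 2353679/6148950)) = √(284118 + 58326586021/6148950) = √(1805353962121/6148950) = √444041249815356918/1229790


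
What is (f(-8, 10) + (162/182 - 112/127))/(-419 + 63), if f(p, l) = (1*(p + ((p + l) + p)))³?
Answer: 31712313/4114292 ≈ 7.7078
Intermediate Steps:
f(p, l) = (l + 3*p)³ (f(p, l) = (1*(p + ((l + p) + p)))³ = (1*(p + (l + 2*p)))³ = (1*(l + 3*p))³ = (l + 3*p)³)
(f(-8, 10) + (162/182 - 112/127))/(-419 + 63) = ((10 + 3*(-8))³ + (162/182 - 112/127))/(-419 + 63) = ((10 - 24)³ + (162*(1/182) - 112*1/127))/(-356) = ((-14)³ + (81/91 - 112/127))*(-1/356) = (-2744 + 95/11557)*(-1/356) = -31712313/11557*(-1/356) = 31712313/4114292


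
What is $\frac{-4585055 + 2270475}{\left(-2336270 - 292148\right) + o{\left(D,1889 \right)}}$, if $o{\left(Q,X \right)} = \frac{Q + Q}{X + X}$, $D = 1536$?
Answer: $\frac{2186120810}{2482540033} \approx 0.8806$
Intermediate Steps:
$o{\left(Q,X \right)} = \frac{Q}{X}$ ($o{\left(Q,X \right)} = \frac{2 Q}{2 X} = 2 Q \frac{1}{2 X} = \frac{Q}{X}$)
$\frac{-4585055 + 2270475}{\left(-2336270 - 292148\right) + o{\left(D,1889 \right)}} = \frac{-4585055 + 2270475}{\left(-2336270 - 292148\right) + \frac{1536}{1889}} = - \frac{2314580}{-2628418 + 1536 \cdot \frac{1}{1889}} = - \frac{2314580}{-2628418 + \frac{1536}{1889}} = - \frac{2314580}{- \frac{4965080066}{1889}} = \left(-2314580\right) \left(- \frac{1889}{4965080066}\right) = \frac{2186120810}{2482540033}$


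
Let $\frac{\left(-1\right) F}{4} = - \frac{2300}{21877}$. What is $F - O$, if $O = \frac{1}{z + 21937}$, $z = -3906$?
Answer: $\frac{165863323}{394464187} \approx 0.42048$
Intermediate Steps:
$O = \frac{1}{18031}$ ($O = \frac{1}{-3906 + 21937} = \frac{1}{18031} \approx 5.546 \cdot 10^{-5}$)
$F = \frac{9200}{21877}$ ($F = - 4 \left(- \frac{2300}{21877}\right) = - 4 \left(\left(-2300\right) \frac{1}{21877}\right) = \left(-4\right) \left(- \frac{2300}{21877}\right) = \frac{9200}{21877} \approx 0.42053$)
$F - O = \frac{9200}{21877} - \frac{1}{18031} = \frac{165863323}{394464187}$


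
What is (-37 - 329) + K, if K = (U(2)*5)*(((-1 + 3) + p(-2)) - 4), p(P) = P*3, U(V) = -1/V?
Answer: -346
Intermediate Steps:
p(P) = 3*P
K = 20 (K = (-1/2*5)*(((-1 + 3) + 3*(-2)) - 4) = (-1*1/2*5)*((2 - 6) - 4) = (-1/2*5)*(-4 - 4) = -5/2*(-8) = 20)
(-37 - 329) + K = (-37 - 329) + 20 = -366 + 20 = -346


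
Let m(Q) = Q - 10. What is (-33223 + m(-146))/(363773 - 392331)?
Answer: 33379/28558 ≈ 1.1688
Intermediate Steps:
m(Q) = -10 + Q
(-33223 + m(-146))/(363773 - 392331) = (-33223 + (-10 - 146))/(363773 - 392331) = (-33223 - 156)/(-28558) = -33379*(-1/28558) = 33379/28558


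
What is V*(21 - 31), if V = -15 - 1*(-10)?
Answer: 50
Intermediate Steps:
V = -5 (V = -15 + 10 = -5)
V*(21 - 31) = -5*(21 - 31) = -5*(-10) = 50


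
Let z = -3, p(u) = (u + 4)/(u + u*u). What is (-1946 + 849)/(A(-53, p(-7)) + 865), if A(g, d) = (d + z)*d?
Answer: -215012/169583 ≈ -1.2679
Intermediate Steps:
p(u) = (4 + u)/(u + u²)
A(g, d) = d*(-3 + d) (A(g, d) = (d - 3)*d = (-3 + d)*d = d*(-3 + d))
(-1946 + 849)/(A(-53, p(-7)) + 865) = (-1946 + 849)/(((4 - 7)/((-7)*(1 - 7)))*(-3 + (4 - 7)/((-7)*(1 - 7))) + 865) = -1097/((-⅐*(-3)/(-6))*(-3 - ⅐*(-3)/(-6)) + 865) = -1097/((-⅐*(-⅙)*(-3))*(-3 - ⅐*(-⅙)*(-3)) + 865) = -1097/(-(-3 - 1/14)/14 + 865) = -1097/(-1/14*(-43/14) + 865) = -1097/(43/196 + 865) = -1097/169583/196 = -1097*196/169583 = -215012/169583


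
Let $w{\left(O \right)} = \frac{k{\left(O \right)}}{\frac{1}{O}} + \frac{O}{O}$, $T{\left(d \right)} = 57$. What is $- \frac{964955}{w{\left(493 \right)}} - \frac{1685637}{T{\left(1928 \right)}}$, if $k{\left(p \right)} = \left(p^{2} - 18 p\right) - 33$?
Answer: $- \frac{64858838995298}{2193208133} \approx -29573.0$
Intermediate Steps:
$k{\left(p \right)} = -33 + p^{2} - 18 p$
$w{\left(O \right)} = 1 + O \left(-33 + O^{2} - 18 O\right)$ ($w{\left(O \right)} = \frac{-33 + O^{2} - 18 O}{\frac{1}{O}} + \frac{O}{O} = \left(-33 + O^{2} - 18 O\right) O + 1 = O \left(-33 + O^{2} - 18 O\right) + 1 = 1 + O \left(-33 + O^{2} - 18 O\right)$)
$- \frac{964955}{w{\left(493 \right)}} - \frac{1685637}{T{\left(1928 \right)}} = - \frac{964955}{1 - 493 \left(33 - 493^{2} + 18 \cdot 493\right)} - \frac{1685637}{57} = - \frac{964955}{1 - 493 \left(33 - 243049 + 8874\right)} - \frac{561879}{19} = - \frac{964955}{1 - 493 \left(-234142\right)} - \frac{561879}{19} = - \frac{964955}{1 + 115432006} - \frac{561879}{19} = - \frac{964955}{115432007} - \frac{561879}{19} = - \frac{64858838995298}{2193208133}$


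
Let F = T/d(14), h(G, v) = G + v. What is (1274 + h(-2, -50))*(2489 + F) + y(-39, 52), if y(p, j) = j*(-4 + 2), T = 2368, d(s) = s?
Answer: 22737026/7 ≈ 3.2481e+6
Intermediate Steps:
F = 1184/7 (F = 2368/14 = 2368*(1/14) = 1184/7 ≈ 169.14)
y(p, j) = -2*j (y(p, j) = j*(-2) = -2*j)
(1274 + h(-2, -50))*(2489 + F) + y(-39, 52) = (1274 + (-2 - 50))*(2489 + 1184/7) - 2*52 = (1274 - 52)*(18607/7) - 104 = 1222*(18607/7) - 104 = 22737754/7 - 104 = 22737026/7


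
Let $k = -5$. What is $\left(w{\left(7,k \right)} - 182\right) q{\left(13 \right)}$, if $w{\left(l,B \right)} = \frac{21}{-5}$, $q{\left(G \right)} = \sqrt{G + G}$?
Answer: $- \frac{931 \sqrt{26}}{5} \approx -949.44$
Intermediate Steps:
$q{\left(G \right)} = \sqrt{2} \sqrt{G}$ ($q{\left(G \right)} = \sqrt{2 G} = \sqrt{2} \sqrt{G}$)
$w{\left(l,B \right)} = - \frac{21}{5}$ ($w{\left(l,B \right)} = 21 \left(- \frac{1}{5}\right) = - \frac{21}{5}$)
$\left(w{\left(7,k \right)} - 182\right) q{\left(13 \right)} = \left(- \frac{21}{5} - 182\right) \sqrt{2} \sqrt{13} = - \frac{931 \sqrt{26}}{5}$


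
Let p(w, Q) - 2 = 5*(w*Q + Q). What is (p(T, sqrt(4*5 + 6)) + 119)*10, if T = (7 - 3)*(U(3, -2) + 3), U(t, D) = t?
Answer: 1210 + 1250*sqrt(26) ≈ 7583.8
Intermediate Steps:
T = 24 (T = (7 - 3)*(3 + 3) = 4*6 = 24)
p(w, Q) = 2 + 5*Q + 5*Q*w (p(w, Q) = 2 + 5*(w*Q + Q) = 2 + 5*(Q*w + Q) = 2 + 5*(Q + Q*w) = 2 + (5*Q + 5*Q*w) = 2 + 5*Q + 5*Q*w)
(p(T, sqrt(4*5 + 6)) + 119)*10 = ((2 + 5*sqrt(4*5 + 6) + 5*sqrt(4*5 + 6)*24) + 119)*10 = ((2 + 5*sqrt(20 + 6) + 5*sqrt(20 + 6)*24) + 119)*10 = ((2 + 5*sqrt(26) + 5*sqrt(26)*24) + 119)*10 = ((2 + 5*sqrt(26) + 120*sqrt(26)) + 119)*10 = ((2 + 125*sqrt(26)) + 119)*10 = (121 + 125*sqrt(26))*10 = 1210 + 1250*sqrt(26)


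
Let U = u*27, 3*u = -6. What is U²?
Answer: 2916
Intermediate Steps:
u = -2 (u = (⅓)*(-6) = -2)
U = -54 (U = -2*27 = -54)
U² = (-54)² = 2916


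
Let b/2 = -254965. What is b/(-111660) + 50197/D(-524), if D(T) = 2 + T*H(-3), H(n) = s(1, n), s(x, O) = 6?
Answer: -100069924/8770893 ≈ -11.409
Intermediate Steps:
b = -509930 (b = 2*(-254965) = -509930)
H(n) = 6
D(T) = 2 + 6*T (D(T) = 2 + T*6 = 2 + 6*T)
b/(-111660) + 50197/D(-524) = -509930/(-111660) + 50197/(2 + 6*(-524)) = -509930*(-1/111660) + 50197/(2 - 3144) = 50993/11166 + 50197/(-3142) = 50993/11166 + 50197*(-1/3142) = 50993/11166 - 50197/3142 = -100069924/8770893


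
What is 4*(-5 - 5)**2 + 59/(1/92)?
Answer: 5828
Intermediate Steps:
4*(-5 - 5)**2 + 59/(1/92) = 4*(-10)**2 + 59/(1/92) = 4*100 + 59*92 = 400 + 5428 = 5828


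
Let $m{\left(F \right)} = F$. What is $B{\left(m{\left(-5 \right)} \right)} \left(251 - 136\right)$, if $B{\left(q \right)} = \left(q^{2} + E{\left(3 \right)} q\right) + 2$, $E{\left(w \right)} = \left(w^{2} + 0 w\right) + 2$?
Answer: $-3220$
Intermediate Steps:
$E{\left(w \right)} = 2 + w^{2}$ ($E{\left(w \right)} = \left(w^{2} + 0\right) + 2 = w^{2} + 2 = 2 + w^{2}$)
$B{\left(q \right)} = 2 + q^{2} + 11 q$ ($B{\left(q \right)} = \left(q^{2} + \left(2 + 3^{2}\right) q\right) + 2 = \left(q^{2} + \left(2 + 9\right) q\right) + 2 = \left(q^{2} + 11 q\right) + 2 = 2 + q^{2} + 11 q$)
$B{\left(m{\left(-5 \right)} \right)} \left(251 - 136\right) = \left(2 + \left(-5\right)^{2} + 11 \left(-5\right)\right) \left(251 - 136\right) = \left(2 + 25 - 55\right) 115 = \left(-28\right) 115 = -3220$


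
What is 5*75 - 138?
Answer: 237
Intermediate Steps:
5*75 - 138 = 375 - 138 = 237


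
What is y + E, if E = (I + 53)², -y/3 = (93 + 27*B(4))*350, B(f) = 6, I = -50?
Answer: -267741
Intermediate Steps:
y = -267750 (y = -3*(93 + 27*6)*350 = -3*(93 + 162)*350 = -765*350 = -3*89250 = -267750)
E = 9 (E = (-50 + 53)² = 3² = 9)
y + E = -267750 + 9 = -267741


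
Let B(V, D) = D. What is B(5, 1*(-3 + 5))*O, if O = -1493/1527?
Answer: -2986/1527 ≈ -1.9555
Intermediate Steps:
O = -1493/1527 (O = -1493*1/1527 = -1493/1527 ≈ -0.97773)
B(5, 1*(-3 + 5))*O = (1*(-3 + 5))*(-1493/1527) = (1*2)*(-1493/1527) = 2*(-1493/1527) = -2986/1527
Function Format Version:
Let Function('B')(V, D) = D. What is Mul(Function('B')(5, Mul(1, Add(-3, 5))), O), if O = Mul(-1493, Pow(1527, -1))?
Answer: Rational(-2986, 1527) ≈ -1.9555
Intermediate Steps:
O = Rational(-1493, 1527) (O = Mul(-1493, Rational(1, 1527)) = Rational(-1493, 1527) ≈ -0.97773)
Mul(Function('B')(5, Mul(1, Add(-3, 5))), O) = Mul(Mul(1, Add(-3, 5)), Rational(-1493, 1527)) = Mul(Mul(1, 2), Rational(-1493, 1527)) = Mul(2, Rational(-1493, 1527)) = Rational(-2986, 1527)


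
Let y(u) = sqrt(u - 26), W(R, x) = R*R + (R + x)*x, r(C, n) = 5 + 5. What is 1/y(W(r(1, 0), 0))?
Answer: sqrt(74)/74 ≈ 0.11625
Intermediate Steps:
r(C, n) = 10
W(R, x) = R**2 + x*(R + x)
y(u) = sqrt(-26 + u)
1/y(W(r(1, 0), 0)) = 1/(sqrt(-26 + (10**2 + 0**2 + 10*0))) = 1/(sqrt(-26 + (100 + 0 + 0))) = 1/(sqrt(-26 + 100)) = 1/(sqrt(74)) = sqrt(74)/74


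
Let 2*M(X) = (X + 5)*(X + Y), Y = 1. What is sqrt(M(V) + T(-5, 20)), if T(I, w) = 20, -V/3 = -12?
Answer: 3*sqrt(346)/2 ≈ 27.902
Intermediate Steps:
V = 36 (V = -3*(-12) = 36)
M(X) = (1 + X)*(5 + X)/2 (M(X) = ((X + 5)*(X + 1))/2 = ((5 + X)*(1 + X))/2 = ((1 + X)*(5 + X))/2 = (1 + X)*(5 + X)/2)
sqrt(M(V) + T(-5, 20)) = sqrt((5/2 + (1/2)*36**2 + 3*36) + 20) = sqrt((5/2 + (1/2)*1296 + 108) + 20) = sqrt((5/2 + 648 + 108) + 20) = sqrt(1517/2 + 20) = sqrt(1557/2) = 3*sqrt(346)/2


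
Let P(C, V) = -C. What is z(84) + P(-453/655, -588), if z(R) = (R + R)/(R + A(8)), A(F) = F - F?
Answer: 1763/655 ≈ 2.6916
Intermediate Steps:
A(F) = 0
z(R) = 2 (z(R) = (R + R)/(R + 0) = (2*R)/R = 2)
z(84) + P(-453/655, -588) = 2 - (-453)/655 = 2 - 1*(-453/655) = 2 + 453/655 = 1763/655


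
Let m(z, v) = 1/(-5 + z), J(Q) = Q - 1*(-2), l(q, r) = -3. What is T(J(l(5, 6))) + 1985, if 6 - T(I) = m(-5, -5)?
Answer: 19911/10 ≈ 1991.1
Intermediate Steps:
J(Q) = 2 + Q (J(Q) = Q + 2 = 2 + Q)
T(I) = 61/10 (T(I) = 6 - 1/(-5 - 5) = 6 - 1/(-10) = 6 - 1*(-1/10) = 6 + 1/10 = 61/10)
T(J(l(5, 6))) + 1985 = 61/10 + 1985 = 19911/10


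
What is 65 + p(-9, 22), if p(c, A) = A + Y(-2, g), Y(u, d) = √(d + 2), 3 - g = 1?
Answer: 89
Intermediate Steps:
g = 2 (g = 3 - 1*1 = 3 - 1 = 2)
Y(u, d) = √(2 + d)
p(c, A) = 2 + A (p(c, A) = A + √(2 + 2) = A + √4 = A + 2 = 2 + A)
65 + p(-9, 22) = 65 + (2 + 22) = 65 + 24 = 89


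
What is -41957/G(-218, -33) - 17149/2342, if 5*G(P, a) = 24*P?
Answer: 200796451/6126672 ≈ 32.774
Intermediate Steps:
G(P, a) = 24*P/5 (G(P, a) = (24*P)/5 = 24*P/5)
-41957/G(-218, -33) - 17149/2342 = -41957/((24/5)*(-218)) - 17149/2342 = -41957/(-5232/5) - 17149*1/2342 = -41957*(-5/5232) - 17149/2342 = 209785/5232 - 17149/2342 = 200796451/6126672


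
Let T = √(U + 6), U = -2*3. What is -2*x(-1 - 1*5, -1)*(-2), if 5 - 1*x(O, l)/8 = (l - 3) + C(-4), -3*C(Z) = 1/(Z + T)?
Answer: 856/3 ≈ 285.33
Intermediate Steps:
U = -6
T = 0 (T = √(-6 + 6) = √0 = 0)
C(Z) = -1/(3*Z) (C(Z) = -1/(3*(Z + 0)) = -1/(3*Z))
x(O, l) = 190/3 - 8*l (x(O, l) = 40 - 8*((l - 3) - ⅓/(-4)) = 40 - 8*((-3 + l) - ⅓*(-¼)) = 40 - 8*((-3 + l) + 1/12) = 40 - 8*(-35/12 + l) = 40 + (70/3 - 8*l) = 190/3 - 8*l)
-2*x(-1 - 1*5, -1)*(-2) = -2*(190/3 - 8*(-1))*(-2) = -2*(190/3 + 8)*(-2) = -2*214/3*(-2) = -428/3*(-2) = 856/3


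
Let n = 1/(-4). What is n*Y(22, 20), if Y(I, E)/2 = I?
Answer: -11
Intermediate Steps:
Y(I, E) = 2*I
n = -¼ ≈ -0.25000
n*Y(22, 20) = -22/2 = -¼*44 = -11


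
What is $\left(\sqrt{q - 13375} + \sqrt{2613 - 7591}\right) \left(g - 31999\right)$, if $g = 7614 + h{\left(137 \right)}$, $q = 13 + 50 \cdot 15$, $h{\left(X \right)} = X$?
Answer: $24248 i \left(- \sqrt{4978} - 2 \sqrt{3153}\right) \approx - 4.4339 \cdot 10^{6} i$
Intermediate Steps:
$q = 763$ ($q = 13 + 750 = 763$)
$g = 7751$ ($g = 7614 + 137 = 7751$)
$\left(\sqrt{q - 13375} + \sqrt{2613 - 7591}\right) \left(g - 31999\right) = \left(\sqrt{763 - 13375} + \sqrt{2613 - 7591}\right) \left(7751 - 31999\right) = \left(\sqrt{-12612} + \sqrt{-4978}\right) \left(-24248\right) = \left(2 i \sqrt{3153} + i \sqrt{4978}\right) \left(-24248\right) = \left(i \sqrt{4978} + 2 i \sqrt{3153}\right) \left(-24248\right) = - 48496 i \sqrt{3153} - 24248 i \sqrt{4978}$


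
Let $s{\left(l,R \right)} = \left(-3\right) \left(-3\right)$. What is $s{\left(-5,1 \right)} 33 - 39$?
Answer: $258$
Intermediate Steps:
$s{\left(l,R \right)} = 9$
$s{\left(-5,1 \right)} 33 - 39 = 9 \cdot 33 - 39 = 297 - 39 = 258$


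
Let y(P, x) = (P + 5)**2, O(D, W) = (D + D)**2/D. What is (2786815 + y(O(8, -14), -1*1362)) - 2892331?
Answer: -104147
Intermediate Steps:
O(D, W) = 4*D (O(D, W) = (2*D)**2/D = (4*D**2)/D = 4*D)
y(P, x) = (5 + P)**2
(2786815 + y(O(8, -14), -1*1362)) - 2892331 = (2786815 + (5 + 4*8)**2) - 2892331 = (2786815 + (5 + 32)**2) - 2892331 = (2786815 + 37**2) - 2892331 = (2786815 + 1369) - 2892331 = 2788184 - 2892331 = -104147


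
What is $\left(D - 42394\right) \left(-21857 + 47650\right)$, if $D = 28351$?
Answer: $-362211099$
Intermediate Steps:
$\left(D - 42394\right) \left(-21857 + 47650\right) = \left(28351 - 42394\right) \left(-21857 + 47650\right) = \left(-14043\right) 25793 = -362211099$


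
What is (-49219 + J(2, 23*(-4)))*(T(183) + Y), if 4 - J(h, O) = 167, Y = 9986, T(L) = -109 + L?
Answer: -496782920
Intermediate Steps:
J(h, O) = -163 (J(h, O) = 4 - 1*167 = 4 - 167 = -163)
(-49219 + J(2, 23*(-4)))*(T(183) + Y) = (-49219 - 163)*((-109 + 183) + 9986) = -49382*(74 + 9986) = -49382*10060 = -496782920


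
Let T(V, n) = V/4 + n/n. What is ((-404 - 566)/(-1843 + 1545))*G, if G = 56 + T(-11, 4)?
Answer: 105245/596 ≈ 176.59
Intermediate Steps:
T(V, n) = 1 + V/4 (T(V, n) = V*(¼) + 1 = V/4 + 1 = 1 + V/4)
G = 217/4 (G = 56 + (1 + (¼)*(-11)) = 56 + (1 - 11/4) = 56 - 7/4 = 217/4 ≈ 54.250)
((-404 - 566)/(-1843 + 1545))*G = ((-404 - 566)/(-1843 + 1545))*(217/4) = -970/(-298)*(217/4) = -970*(-1/298)*(217/4) = (485/149)*(217/4) = 105245/596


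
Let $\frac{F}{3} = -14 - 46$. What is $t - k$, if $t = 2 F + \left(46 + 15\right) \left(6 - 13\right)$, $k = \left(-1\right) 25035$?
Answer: $24248$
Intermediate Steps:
$F = -180$ ($F = 3 \left(-14 - 46\right) = 3 \left(-60\right) = -180$)
$k = -25035$
$t = -787$ ($t = 2 \left(-180\right) + \left(46 + 15\right) \left(6 - 13\right) = -360 + 61 \left(-7\right) = -360 - 427 = -787$)
$t - k = -787 - -25035 = -787 + 25035 = 24248$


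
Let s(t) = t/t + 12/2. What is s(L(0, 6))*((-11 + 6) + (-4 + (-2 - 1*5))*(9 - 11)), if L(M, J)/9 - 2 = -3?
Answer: 119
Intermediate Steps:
L(M, J) = -9 (L(M, J) = 18 + 9*(-3) = 18 - 27 = -9)
s(t) = 7 (s(t) = 1 + 12*(½) = 1 + 6 = 7)
s(L(0, 6))*((-11 + 6) + (-4 + (-2 - 1*5))*(9 - 11)) = 7*((-11 + 6) + (-4 + (-2 - 1*5))*(9 - 11)) = 7*(-5 + (-4 + (-2 - 5))*(-2)) = 7*(-5 + (-4 - 7)*(-2)) = 7*(-5 - 11*(-2)) = 7*(-5 + 22) = 7*17 = 119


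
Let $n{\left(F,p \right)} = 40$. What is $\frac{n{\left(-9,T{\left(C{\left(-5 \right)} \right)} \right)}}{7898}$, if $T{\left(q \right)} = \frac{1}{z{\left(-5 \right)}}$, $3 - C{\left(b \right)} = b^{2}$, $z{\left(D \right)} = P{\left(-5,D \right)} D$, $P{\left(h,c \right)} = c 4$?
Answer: $\frac{20}{3949} \approx 0.0050646$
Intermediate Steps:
$P{\left(h,c \right)} = 4 c$
$z{\left(D \right)} = 4 D^{2}$ ($z{\left(D \right)} = 4 D D = 4 D^{2}$)
$C{\left(b \right)} = 3 - b^{2}$
$T{\left(q \right)} = \frac{1}{100}$ ($T{\left(q \right)} = \frac{1}{4 \left(-5\right)^{2}} = \frac{1}{4 \cdot 25} = \frac{1}{100}$)
$\frac{n{\left(-9,T{\left(C{\left(-5 \right)} \right)} \right)}}{7898} = \frac{40}{7898} = 40 \cdot \frac{1}{7898} = \frac{20}{3949}$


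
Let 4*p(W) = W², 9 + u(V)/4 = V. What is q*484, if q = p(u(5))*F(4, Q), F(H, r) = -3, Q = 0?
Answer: -92928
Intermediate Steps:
u(V) = -36 + 4*V
p(W) = W²/4
q = -192 (q = ((-36 + 4*5)²/4)*(-3) = ((-36 + 20)²/4)*(-3) = ((¼)*(-16)²)*(-3) = ((¼)*256)*(-3) = 64*(-3) = -192)
q*484 = -192*484 = -92928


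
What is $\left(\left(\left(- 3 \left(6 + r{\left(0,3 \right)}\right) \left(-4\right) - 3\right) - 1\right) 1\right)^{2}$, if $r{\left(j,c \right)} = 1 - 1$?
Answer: $4624$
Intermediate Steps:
$r{\left(j,c \right)} = 0$ ($r{\left(j,c \right)} = 1 - 1 = 0$)
$\left(\left(\left(- 3 \left(6 + r{\left(0,3 \right)}\right) \left(-4\right) - 3\right) - 1\right) 1\right)^{2} = \left(\left(\left(- 3 \left(6 + 0\right) \left(-4\right) - 3\right) - 1\right) 1\right)^{2} = \left(\left(\left(- 3 \cdot 6 \left(-4\right) - 3\right) - 1\right) 1\right)^{2} = \left(\left(\left(\left(-3\right) \left(-24\right) - 3\right) - 1\right) 1\right)^{2} = \left(\left(\left(72 - 3\right) - 1\right) 1\right)^{2} = \left(\left(69 - 1\right) 1\right)^{2} = \left(68 \cdot 1\right)^{2} = 68^{2} = 4624$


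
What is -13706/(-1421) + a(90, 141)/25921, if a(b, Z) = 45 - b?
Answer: 7249169/751709 ≈ 9.6436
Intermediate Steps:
-13706/(-1421) + a(90, 141)/25921 = -13706/(-1421) + (45 - 1*90)/25921 = -13706*(-1/1421) + (45 - 90)*(1/25921) = 1958/203 - 45*1/25921 = 1958/203 - 45/25921 = 7249169/751709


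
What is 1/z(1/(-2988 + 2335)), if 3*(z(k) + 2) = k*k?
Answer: -1279227/2558453 ≈ -0.50000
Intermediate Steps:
z(k) = -2 + k**2/3 (z(k) = -2 + (k*k)/3 = -2 + k**2/3)
1/z(1/(-2988 + 2335)) = 1/(-2 + (1/(-2988 + 2335))**2/3) = 1/(-2 + (1/(-653))**2/3) = 1/(-2 + (-1/653)**2/3) = 1/(-2 + (1/3)*(1/426409)) = 1/(-2 + 1/1279227) = 1/(-2558453/1279227) = -1279227/2558453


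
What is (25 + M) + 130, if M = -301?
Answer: -146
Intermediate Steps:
(25 + M) + 130 = (25 - 301) + 130 = -276 + 130 = -146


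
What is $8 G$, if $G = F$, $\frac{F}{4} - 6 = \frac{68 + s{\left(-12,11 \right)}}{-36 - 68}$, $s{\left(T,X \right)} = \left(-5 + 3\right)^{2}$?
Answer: $\frac{2208}{13} \approx 169.85$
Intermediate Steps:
$s{\left(T,X \right)} = 4$ ($s{\left(T,X \right)} = \left(-2\right)^{2} = 4$)
$F = \frac{276}{13}$ ($F = 24 + 4 \frac{68 + 4}{-36 - 68} = 24 + 4 \frac{72}{-104} = 24 + 4 \cdot 72 \left(- \frac{1}{104}\right) = 24 + 4 \left(- \frac{9}{13}\right) = 24 - \frac{36}{13} = \frac{276}{13} \approx 21.231$)
$G = \frac{276}{13} \approx 21.231$
$8 G = 8 \cdot \frac{276}{13} = \frac{2208}{13}$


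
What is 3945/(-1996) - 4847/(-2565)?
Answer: -444313/5119740 ≈ -0.086784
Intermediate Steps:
3945/(-1996) - 4847/(-2565) = 3945*(-1/1996) - 4847*(-1/2565) = -3945/1996 + 4847/2565 = -444313/5119740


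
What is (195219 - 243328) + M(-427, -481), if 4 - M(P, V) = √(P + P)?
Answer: -48105 - I*√854 ≈ -48105.0 - 29.223*I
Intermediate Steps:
M(P, V) = 4 - √2*√P (M(P, V) = 4 - √(P + P) = 4 - √(2*P) = 4 - √2*√P)
(195219 - 243328) + M(-427, -481) = (195219 - 243328) + (4 - √2*√(-427)) = -48109 + (4 - √2*I*√427) = -48109 + (4 - I*√854) = -48105 - I*√854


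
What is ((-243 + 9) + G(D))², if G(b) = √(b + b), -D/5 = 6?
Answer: 54696 - 936*I*√15 ≈ 54696.0 - 3625.1*I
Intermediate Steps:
D = -30 (D = -5*6 = -30)
G(b) = √2*√b (G(b) = √(2*b) = √2*√b)
((-243 + 9) + G(D))² = ((-243 + 9) + √2*√(-30))² = (-234 + √2*(I*√30))² = (-234 + 2*I*√15)²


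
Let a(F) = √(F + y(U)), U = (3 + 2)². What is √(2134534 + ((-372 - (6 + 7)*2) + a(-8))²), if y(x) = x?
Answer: √(2292955 - 796*√17) ≈ 1513.2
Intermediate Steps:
U = 25 (U = 5² = 25)
a(F) = √(25 + F) (a(F) = √(F + 25) = √(25 + F))
√(2134534 + ((-372 - (6 + 7)*2) + a(-8))²) = √(2134534 + ((-372 - (6 + 7)*2) + √(25 - 8))²) = √(2134534 + ((-372 - 13*2) + √17)²) = √(2134534 + ((-372 - 1*26) + √17)²) = √(2134534 + ((-372 - 26) + √17)²) = √(2134534 + (-398 + √17)²)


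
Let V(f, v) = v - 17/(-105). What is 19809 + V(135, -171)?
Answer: 2062007/105 ≈ 19638.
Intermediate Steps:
V(f, v) = 17/105 + v (V(f, v) = v - 17*(-1)/105 = v - 1*(-17/105) = v + 17/105 = 17/105 + v)
19809 + V(135, -171) = 19809 + (17/105 - 171) = 19809 - 17938/105 = 2062007/105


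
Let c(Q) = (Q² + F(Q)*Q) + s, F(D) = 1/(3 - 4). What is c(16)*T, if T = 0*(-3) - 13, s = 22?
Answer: -3406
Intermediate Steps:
F(D) = -1 (F(D) = 1/(-1) = -1)
T = -13 (T = 0 - 13 = -13)
c(Q) = 22 + Q² - Q (c(Q) = (Q² - Q) + 22 = 22 + Q² - Q)
c(16)*T = (22 + 16² - 1*16)*(-13) = (22 + 256 - 16)*(-13) = 262*(-13) = -3406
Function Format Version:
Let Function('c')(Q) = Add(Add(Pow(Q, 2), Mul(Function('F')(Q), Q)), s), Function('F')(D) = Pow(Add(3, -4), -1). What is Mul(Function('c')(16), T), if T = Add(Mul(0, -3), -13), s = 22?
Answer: -3406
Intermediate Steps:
Function('F')(D) = -1 (Function('F')(D) = Pow(-1, -1) = -1)
T = -13 (T = Add(0, -13) = -13)
Function('c')(Q) = Add(22, Pow(Q, 2), Mul(-1, Q)) (Function('c')(Q) = Add(Add(Pow(Q, 2), Mul(-1, Q)), 22) = Add(22, Pow(Q, 2), Mul(-1, Q)))
Mul(Function('c')(16), T) = Mul(Add(22, Pow(16, 2), Mul(-1, 16)), -13) = Mul(Add(22, 256, -16), -13) = Mul(262, -13) = -3406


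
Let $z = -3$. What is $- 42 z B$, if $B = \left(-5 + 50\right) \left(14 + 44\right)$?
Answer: $328860$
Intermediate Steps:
$B = 2610$ ($B = 45 \cdot 58 = 2610$)
$- 42 z B = \left(-42\right) \left(-3\right) 2610 = 126 \cdot 2610 = 328860$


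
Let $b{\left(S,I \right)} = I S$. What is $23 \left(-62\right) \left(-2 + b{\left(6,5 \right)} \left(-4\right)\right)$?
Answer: $173972$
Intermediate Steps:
$23 \left(-62\right) \left(-2 + b{\left(6,5 \right)} \left(-4\right)\right) = 23 \left(-62\right) \left(-2 + 5 \cdot 6 \left(-4\right)\right) = - 1426 \left(-2 + 30 \left(-4\right)\right) = - 1426 \left(-2 - 120\right) = \left(-1426\right) \left(-122\right) = 173972$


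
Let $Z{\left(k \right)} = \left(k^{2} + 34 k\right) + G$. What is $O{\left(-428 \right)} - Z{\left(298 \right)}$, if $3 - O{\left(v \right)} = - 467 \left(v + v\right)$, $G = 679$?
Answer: $-499364$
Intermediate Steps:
$O{\left(v \right)} = 3 + 934 v$ ($O{\left(v \right)} = 3 - - 467 \left(v + v\right) = 3 - - 467 \cdot 2 v = 3 - - 934 v = 3 + 934 v$)
$Z{\left(k \right)} = 679 + k^{2} + 34 k$ ($Z{\left(k \right)} = \left(k^{2} + 34 k\right) + 679 = 679 + k^{2} + 34 k$)
$O{\left(-428 \right)} - Z{\left(298 \right)} = \left(3 + 934 \left(-428\right)\right) - \left(679 + 298^{2} + 34 \cdot 298\right) = \left(3 - 399752\right) - \left(679 + 88804 + 10132\right) = -399749 - 99615 = -499364$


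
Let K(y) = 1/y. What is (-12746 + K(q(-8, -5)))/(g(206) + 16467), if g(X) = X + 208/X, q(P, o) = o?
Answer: -6564293/8587115 ≈ -0.76443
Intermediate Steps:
(-12746 + K(q(-8, -5)))/(g(206) + 16467) = (-12746 + 1/(-5))/((206 + 208/206) + 16467) = (-12746 - ⅕)/((206 + 208*(1/206)) + 16467) = -63731/(5*((206 + 104/103) + 16467)) = -63731/(5*(21322/103 + 16467)) = -63731/(5*1717423/103) = -63731/5*103/1717423 = -6564293/8587115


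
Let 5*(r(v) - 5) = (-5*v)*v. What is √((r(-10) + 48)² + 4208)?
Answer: 3*√713 ≈ 80.106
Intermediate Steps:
r(v) = 5 - v² (r(v) = 5 + ((-5*v)*v)/5 = 5 + (-5*v²)/5 = 5 - v²)
√((r(-10) + 48)² + 4208) = √(((5 - 1*(-10)²) + 48)² + 4208) = √(((5 - 1*100) + 48)² + 4208) = √(((5 - 100) + 48)² + 4208) = √((-95 + 48)² + 4208) = √((-47)² + 4208) = √(2209 + 4208) = √6417 = 3*√713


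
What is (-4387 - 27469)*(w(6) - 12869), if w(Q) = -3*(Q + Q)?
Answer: 411101680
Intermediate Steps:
w(Q) = -6*Q
(-4387 - 27469)*(w(6) - 12869) = (-4387 - 27469)*(-6*6 - 12869) = -31856*(-36 - 12869) = -31856*(-12905) = 411101680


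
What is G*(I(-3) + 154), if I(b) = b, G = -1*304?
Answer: -45904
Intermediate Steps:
G = -304
G*(I(-3) + 154) = -304*(-3 + 154) = -304*151 = -45904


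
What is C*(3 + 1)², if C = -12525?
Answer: -200400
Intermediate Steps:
C*(3 + 1)² = -12525*(3 + 1)² = -12525*4² = -12525*16 = -200400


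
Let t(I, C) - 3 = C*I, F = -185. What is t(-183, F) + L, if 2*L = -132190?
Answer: -32237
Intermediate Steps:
L = -66095 (L = (1/2)*(-132190) = -66095)
t(I, C) = 3 + C*I
t(-183, F) + L = (3 - 185*(-183)) - 66095 = (3 + 33855) - 66095 = 33858 - 66095 = -32237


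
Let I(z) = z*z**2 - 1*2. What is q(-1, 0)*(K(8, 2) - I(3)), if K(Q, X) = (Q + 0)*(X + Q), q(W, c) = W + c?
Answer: -55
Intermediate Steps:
K(Q, X) = Q*(Q + X)
I(z) = -2 + z**3 (I(z) = z**3 - 2 = -2 + z**3)
q(-1, 0)*(K(8, 2) - I(3)) = (-1 + 0)*(8*(8 + 2) - (-2 + 3**3)) = -(8*10 - (-2 + 27)) = -(80 - 1*25) = -(80 - 25) = -1*55 = -55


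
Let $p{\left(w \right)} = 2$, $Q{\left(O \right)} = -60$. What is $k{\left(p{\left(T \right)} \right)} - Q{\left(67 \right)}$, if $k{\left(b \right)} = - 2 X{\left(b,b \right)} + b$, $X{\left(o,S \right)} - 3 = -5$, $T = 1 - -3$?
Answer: $66$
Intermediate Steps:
$T = 4$ ($T = 1 + 3 = 4$)
$X{\left(o,S \right)} = -2$ ($X{\left(o,S \right)} = 3 - 5 = -2$)
$k{\left(b \right)} = 4 + b$ ($k{\left(b \right)} = \left(-2\right) \left(-2\right) + b = 4 + b$)
$k{\left(p{\left(T \right)} \right)} - Q{\left(67 \right)} = \left(4 + 2\right) - -60 = 6 + 60 = 66$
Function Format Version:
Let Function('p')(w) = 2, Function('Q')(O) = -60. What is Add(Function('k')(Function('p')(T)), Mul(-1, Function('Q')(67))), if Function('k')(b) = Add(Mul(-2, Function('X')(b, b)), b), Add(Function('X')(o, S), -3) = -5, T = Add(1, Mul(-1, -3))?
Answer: 66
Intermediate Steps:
T = 4 (T = Add(1, 3) = 4)
Function('X')(o, S) = -2 (Function('X')(o, S) = Add(3, -5) = -2)
Function('k')(b) = Add(4, b) (Function('k')(b) = Add(Mul(-2, -2), b) = Add(4, b))
Add(Function('k')(Function('p')(T)), Mul(-1, Function('Q')(67))) = Add(Add(4, 2), Mul(-1, -60)) = Add(6, 60) = 66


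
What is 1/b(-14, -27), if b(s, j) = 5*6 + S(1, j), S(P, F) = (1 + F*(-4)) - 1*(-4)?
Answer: 1/143 ≈ 0.0069930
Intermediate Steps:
S(P, F) = 5 - 4*F (S(P, F) = (1 - 4*F) + 4 = 5 - 4*F)
b(s, j) = 35 - 4*j (b(s, j) = 5*6 + (5 - 4*j) = 30 + (5 - 4*j) = 35 - 4*j)
1/b(-14, -27) = 1/(35 - 4*(-27)) = 1/(35 + 108) = 1/143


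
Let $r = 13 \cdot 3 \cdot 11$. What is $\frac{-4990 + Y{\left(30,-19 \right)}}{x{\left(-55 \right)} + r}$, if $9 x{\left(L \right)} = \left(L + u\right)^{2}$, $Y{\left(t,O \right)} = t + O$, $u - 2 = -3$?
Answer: $- \frac{44811}{6997} \approx -6.4043$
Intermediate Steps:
$u = -1$ ($u = 2 - 3 = -1$)
$Y{\left(t,O \right)} = O + t$
$x{\left(L \right)} = \frac{\left(-1 + L\right)^{2}}{9}$ ($x{\left(L \right)} = \frac{\left(L - 1\right)^{2}}{9} = \frac{\left(-1 + L\right)^{2}}{9}$)
$r = 429$ ($r = 39 \cdot 11 = 429$)
$\frac{-4990 + Y{\left(30,-19 \right)}}{x{\left(-55 \right)} + r} = \frac{-4990 + \left(-19 + 30\right)}{\frac{\left(-1 - 55\right)^{2}}{9} + 429} = \frac{-4990 + 11}{\frac{\left(-56\right)^{2}}{9} + 429} = - \frac{4979}{\frac{1}{9} \cdot 3136 + 429} = - \frac{4979}{\frac{3136}{9} + 429} = - \frac{4979}{\frac{6997}{9}} = \left(-4979\right) \frac{9}{6997} = - \frac{44811}{6997}$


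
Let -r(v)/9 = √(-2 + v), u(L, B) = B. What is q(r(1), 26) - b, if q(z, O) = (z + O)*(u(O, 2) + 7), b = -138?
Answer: 372 - 81*I ≈ 372.0 - 81.0*I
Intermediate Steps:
r(v) = -9*√(-2 + v)
q(z, O) = 9*O + 9*z (q(z, O) = (z + O)*(2 + 7) = (O + z)*9 = 9*O + 9*z)
q(r(1), 26) - b = (9*26 + 9*(-9*√(-2 + 1))) - 1*(-138) = (234 + 9*(-9*I)) + 138 = (234 - 81*I) + 138 = 372 - 81*I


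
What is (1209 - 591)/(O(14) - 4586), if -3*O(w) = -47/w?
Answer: -25956/192565 ≈ -0.13479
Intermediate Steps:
O(w) = 47/(3*w) (O(w) = -(-47)/(3*w) = 47/(3*w))
(1209 - 591)/(O(14) - 4586) = (1209 - 591)/((47/3)/14 - 4586) = 618/((47/3)*(1/14) - 4586) = 618/(47/42 - 4586) = 618/(-192565/42) = 618*(-42/192565) = -25956/192565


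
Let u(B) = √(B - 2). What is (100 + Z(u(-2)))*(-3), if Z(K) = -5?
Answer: -285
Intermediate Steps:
u(B) = √(-2 + B)
(100 + Z(u(-2)))*(-3) = (100 - 5)*(-3) = 95*(-3) = -285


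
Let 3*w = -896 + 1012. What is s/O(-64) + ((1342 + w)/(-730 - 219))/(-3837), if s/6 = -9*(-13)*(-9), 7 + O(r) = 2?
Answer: 69017467312/54619695 ≈ 1263.6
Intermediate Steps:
O(r) = -5 (O(r) = -7 + 2 = -5)
w = 116/3 (w = (-896 + 1012)/3 = (1/3)*116 = 116/3 ≈ 38.667)
s = -6318 (s = 6*(-9*(-13)*(-9)) = 6*(117*(-9)) = 6*(-1053) = -6318)
s/O(-64) + ((1342 + w)/(-730 - 219))/(-3837) = -6318/(-5) + ((1342 + 116/3)/(-730 - 219))/(-3837) = -6318*(-1/5) + ((4142/3)/(-949))*(-1/3837) = 6318/5 + ((4142/3)*(-1/949))*(-1/3837) = 6318/5 - 4142/2847*(-1/3837) = 6318/5 + 4142/10923939 = 69017467312/54619695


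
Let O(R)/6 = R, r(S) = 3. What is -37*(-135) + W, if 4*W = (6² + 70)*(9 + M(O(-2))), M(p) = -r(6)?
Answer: 5154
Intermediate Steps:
O(R) = 6*R
M(p) = -3 (M(p) = -1*3 = -3)
W = 159 (W = ((6² + 70)*(9 - 3))/4 = ((36 + 70)*6)/4 = (106*6)/4 = (¼)*636 = 159)
-37*(-135) + W = -37*(-135) + 159 = 4995 + 159 = 5154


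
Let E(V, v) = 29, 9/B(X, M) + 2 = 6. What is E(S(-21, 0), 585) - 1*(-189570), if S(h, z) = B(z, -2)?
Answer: 189599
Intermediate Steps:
B(X, M) = 9/4 (B(X, M) = 9/(-2 + 6) = 9/4)
S(h, z) = 9/4
E(S(-21, 0), 585) - 1*(-189570) = 29 - 1*(-189570) = 29 + 189570 = 189599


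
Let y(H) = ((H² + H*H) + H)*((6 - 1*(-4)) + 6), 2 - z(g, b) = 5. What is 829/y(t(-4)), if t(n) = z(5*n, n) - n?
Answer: 829/48 ≈ 17.271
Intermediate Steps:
z(g, b) = -3 (z(g, b) = 2 - 1*5 = 2 - 5 = -3)
t(n) = -3 - n
y(H) = 16*H + 32*H² (y(H) = ((H² + H²) + H)*((6 + 4) + 6) = (2*H² + H)*(10 + 6) = (H + 2*H²)*16 = 16*H + 32*H²)
829/y(t(-4)) = 829/((16*(-3 - 1*(-4))*(1 + 2*(-3 - 1*(-4))))) = 829/((16*(-3 + 4)*(1 + 2*(-3 + 4)))) = 829/((16*1*(1 + 2*1))) = 829/((16*1*(1 + 2))) = 829/((16*1*3)) = 829/48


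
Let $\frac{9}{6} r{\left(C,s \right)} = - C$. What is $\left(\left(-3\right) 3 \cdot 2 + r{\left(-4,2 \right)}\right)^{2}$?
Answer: $\frac{2116}{9} \approx 235.11$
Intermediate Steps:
$r{\left(C,s \right)} = - \frac{2 C}{3}$ ($r{\left(C,s \right)} = \frac{2 \left(- C\right)}{3} = - \frac{2 C}{3}$)
$\left(\left(-3\right) 3 \cdot 2 + r{\left(-4,2 \right)}\right)^{2} = \left(\left(-3\right) 3 \cdot 2 - - \frac{8}{3}\right)^{2} = \left(\left(-9\right) 2 + \frac{8}{3}\right)^{2} = \left(-18 + \frac{8}{3}\right)^{2} = \left(- \frac{46}{3}\right)^{2} = \frac{2116}{9}$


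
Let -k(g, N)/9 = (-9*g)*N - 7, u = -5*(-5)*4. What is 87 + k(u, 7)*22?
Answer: 1248873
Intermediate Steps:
u = 100 (u = 25*4 = 100)
k(g, N) = 63 + 81*N*g (k(g, N) = -9*((-9*g)*N - 7) = -9*(-9*N*g - 7) = -9*(-7 - 9*N*g) = 63 + 81*N*g)
87 + k(u, 7)*22 = 87 + (63 + 81*7*100)*22 = 87 + (63 + 56700)*22 = 87 + 56763*22 = 87 + 1248786 = 1248873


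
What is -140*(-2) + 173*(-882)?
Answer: -152306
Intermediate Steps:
-140*(-2) + 173*(-882) = 280 - 152586 = -152306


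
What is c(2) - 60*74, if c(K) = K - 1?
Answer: -4439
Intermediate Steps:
c(K) = -1 + K
c(2) - 60*74 = (-1 + 2) - 60*74 = 1 - 4440 = -4439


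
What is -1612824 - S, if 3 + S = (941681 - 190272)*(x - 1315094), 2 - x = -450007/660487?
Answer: 652673333014640146/660487 ≈ 9.8817e+11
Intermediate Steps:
x = 1770981/660487 (x = 2 - (-450007)/660487 = 2 - 1*(-450007/660487) = 2 + 450007/660487 = 1770981/660487 ≈ 2.6813)
S = -652674398263925434/660487 (S = -3 + (941681 - 190272)*(1770981/660487 - 1315094) = -3 + 751409*(-868600719797/660487) = -3 - 652674398261943973/660487 = -652674398263925434/660487 ≈ -9.8817e+11)
-1612824 - S = -1612824 - 1*(-652674398263925434/660487) = -1612824 + 652674398263925434/660487 = 652673333014640146/660487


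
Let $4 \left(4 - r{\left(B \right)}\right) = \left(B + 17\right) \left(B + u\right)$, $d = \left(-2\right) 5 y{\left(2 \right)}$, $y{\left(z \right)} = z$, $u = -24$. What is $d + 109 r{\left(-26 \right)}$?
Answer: $- \frac{23693}{2} \approx -11847.0$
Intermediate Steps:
$d = -20$ ($d = \left(-2\right) 5 \cdot 2 = \left(-10\right) 2 = -20$)
$r{\left(B \right)} = 4 - \frac{\left(-24 + B\right) \left(17 + B\right)}{4}$ ($r{\left(B \right)} = 4 - \frac{\left(B + 17\right) \left(B - 24\right)}{4} = 4 - \frac{\left(17 + B\right) \left(-24 + B\right)}{4} = 4 - \frac{\left(-24 + B\right) \left(17 + B\right)}{4}$)
$d + 109 r{\left(-26 \right)} = -20 + 109 \left(106 - \frac{\left(-26\right)^{2}}{4} + \frac{7}{4} \left(-26\right)\right) = -20 + 109 \left(106 - 169 - \frac{91}{2}\right) = -20 + 109 \left(- \frac{217}{2}\right) = -20 - \frac{23653}{2} = - \frac{23693}{2}$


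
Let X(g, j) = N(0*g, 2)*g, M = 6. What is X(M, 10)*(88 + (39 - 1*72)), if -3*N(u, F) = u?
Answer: 0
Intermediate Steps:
N(u, F) = -u/3
X(g, j) = 0 (X(g, j) = (-0*g)*g = (-1/3*0)*g = 0*g = 0)
X(M, 10)*(88 + (39 - 1*72)) = 0*(88 + (39 - 1*72)) = 0*(88 + (39 - 72)) = 0*(88 - 33) = 0*55 = 0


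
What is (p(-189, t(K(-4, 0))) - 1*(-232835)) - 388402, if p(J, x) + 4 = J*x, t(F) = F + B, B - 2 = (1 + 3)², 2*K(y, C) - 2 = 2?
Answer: -159351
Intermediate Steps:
K(y, C) = 2 (K(y, C) = 1 + (½)*2 = 1 + 1 = 2)
B = 18 (B = 2 + (1 + 3)² = 2 + 4² = 2 + 16 = 18)
t(F) = 18 + F (t(F) = F + 18 = 18 + F)
p(J, x) = -4 + J*x
(p(-189, t(K(-4, 0))) - 1*(-232835)) - 388402 = ((-4 - 189*(18 + 2)) - 1*(-232835)) - 388402 = ((-4 - 189*20) + 232835) - 388402 = ((-4 - 3780) + 232835) - 388402 = (-3784 + 232835) - 388402 = 229051 - 388402 = -159351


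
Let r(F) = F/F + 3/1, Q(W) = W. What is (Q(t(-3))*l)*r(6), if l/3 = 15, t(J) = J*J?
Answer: 1620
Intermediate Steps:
t(J) = J**2
l = 45 (l = 3*15 = 45)
r(F) = 4 (r(F) = 1 + 3*1 = 1 + 3 = 4)
(Q(t(-3))*l)*r(6) = ((-3)**2*45)*4 = (9*45)*4 = 405*4 = 1620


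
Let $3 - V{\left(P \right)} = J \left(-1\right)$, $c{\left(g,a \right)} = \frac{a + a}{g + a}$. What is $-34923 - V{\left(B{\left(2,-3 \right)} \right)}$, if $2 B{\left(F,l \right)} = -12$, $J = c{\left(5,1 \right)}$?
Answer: $- \frac{104779}{3} \approx -34926.0$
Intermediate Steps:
$c{\left(g,a \right)} = \frac{2 a}{a + g}$
$J = \frac{1}{3}$ ($J = 2 \cdot 1 \frac{1}{1 + 5} = 2 \cdot 1 \cdot \frac{1}{6} = \frac{1}{3} \approx 0.33333$)
$B{\left(F,l \right)} = -6$ ($B{\left(F,l \right)} = \frac{1}{2} \left(-12\right) = -6$)
$V{\left(P \right)} = \frac{10}{3}$ ($V{\left(P \right)} = 3 - \frac{1}{3} \left(-1\right) = 3 - - \frac{1}{3} = 3 + \frac{1}{3} = \frac{10}{3}$)
$-34923 - V{\left(B{\left(2,-3 \right)} \right)} = -34923 - \frac{10}{3} = - \frac{104779}{3}$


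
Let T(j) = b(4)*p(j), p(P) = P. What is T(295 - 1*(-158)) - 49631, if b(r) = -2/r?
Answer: -99715/2 ≈ -49858.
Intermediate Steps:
T(j) = -j/2 (T(j) = (-2/4)*j = (-2*1/4)*j = -j/2)
T(295 - 1*(-158)) - 49631 = -(295 - 1*(-158))/2 - 49631 = -(295 + 158)/2 - 49631 = -1/2*453 - 49631 = -453/2 - 49631 = -99715/2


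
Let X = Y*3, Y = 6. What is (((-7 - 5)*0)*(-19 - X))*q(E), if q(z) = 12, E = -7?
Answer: 0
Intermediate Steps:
X = 18 (X = 6*3 = 18)
(((-7 - 5)*0)*(-19 - X))*q(E) = (((-7 - 5)*0)*(-19 - 1*18))*12 = ((-12*0)*(-19 - 18))*12 = (0*(-37))*12 = 0*12 = 0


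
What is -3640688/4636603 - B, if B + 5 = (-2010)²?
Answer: -18732320237973/4636603 ≈ -4.0401e+6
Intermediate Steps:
B = 4040095 (B = -5 + (-2010)² = -5 + 4040100 = 4040095)
-3640688/4636603 - B = -3640688/4636603 - 1*4040095 = -3640688*1/4636603 - 4040095 = -3640688/4636603 - 4040095 = -18732320237973/4636603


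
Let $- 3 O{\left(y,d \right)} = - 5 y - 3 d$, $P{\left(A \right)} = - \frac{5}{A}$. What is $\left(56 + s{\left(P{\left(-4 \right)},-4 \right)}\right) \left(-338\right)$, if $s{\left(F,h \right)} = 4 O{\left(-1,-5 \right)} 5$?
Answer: $\frac{78416}{3} \approx 26139.0$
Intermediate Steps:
$O{\left(y,d \right)} = d + \frac{5 y}{3}$ ($O{\left(y,d \right)} = - \frac{- 5 y - 3 d}{3} = d + \frac{5 y}{3}$)
$s{\left(F,h \right)} = - \frac{400}{3}$ ($s{\left(F,h \right)} = 4 \left(-5 + \frac{5}{3} \left(-1\right)\right) 5 = 4 \left(-5 - \frac{5}{3}\right) 5 = 4 \left(- \frac{20}{3}\right) 5 = \left(- \frac{80}{3}\right) 5 = - \frac{400}{3}$)
$\left(56 + s{\left(P{\left(-4 \right)},-4 \right)}\right) \left(-338\right) = \left(56 - \frac{400}{3}\right) \left(-338\right) = \left(- \frac{232}{3}\right) \left(-338\right) = \frac{78416}{3}$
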